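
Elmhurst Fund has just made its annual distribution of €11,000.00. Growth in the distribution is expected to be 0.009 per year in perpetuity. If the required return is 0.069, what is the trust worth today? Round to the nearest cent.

€184983.33

D₁ = D₀ × (1 + g) = €11,000.00 × 1.009 = €11,099.0000
Growing perpetuity: P = D₁ / (r − g) = €11,099.0000 / (0.069 − 0.009) = €184,983.33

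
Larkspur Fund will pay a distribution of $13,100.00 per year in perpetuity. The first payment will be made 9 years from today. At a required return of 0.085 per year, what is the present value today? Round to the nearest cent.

Value at end of year 8: C / r = $13,100.00 / 0.085 = $154,117.6471
Discount to today: PV = $154,117.6471 / (1 + 0.085)^8 = $154,117.6471 / 1.920604 = $80,244.35

$80244.35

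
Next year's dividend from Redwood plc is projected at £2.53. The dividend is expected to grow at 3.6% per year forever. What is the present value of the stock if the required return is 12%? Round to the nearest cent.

Growing perpetuity: P = D₁ / (r − g) = £2.5300 / (0.12 − 0.036) = £30.12

£30.12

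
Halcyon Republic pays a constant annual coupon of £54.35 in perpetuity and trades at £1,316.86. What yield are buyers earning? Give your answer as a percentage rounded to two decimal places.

4.13%

P = C/r ⇒ r = C/P = £54.35/£1,316.86 = 0.041272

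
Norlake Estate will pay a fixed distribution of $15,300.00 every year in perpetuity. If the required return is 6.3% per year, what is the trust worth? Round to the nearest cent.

$242857.14

Level perpetuity: PV = C / r = $15,300.00 / 0.063 = $242,857.14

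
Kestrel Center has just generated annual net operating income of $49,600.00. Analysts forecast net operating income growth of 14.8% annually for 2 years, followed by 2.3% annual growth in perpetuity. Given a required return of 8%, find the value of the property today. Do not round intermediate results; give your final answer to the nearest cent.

D_1 = 56940.80000
D_2 = 65368.03840
Terminal value at year 2: TV = D_2×(1+g_2)/(r−g_2) = 66871.50328/0.057 = 1173184.26813
P_0 = D_1/(1+r)^1 + D_2/(1+r)^2 + TV/(1+r)^2
    = 52722.96296 + 56042.55693 + 1005816.41643 = 1114581.93632

$1114581.94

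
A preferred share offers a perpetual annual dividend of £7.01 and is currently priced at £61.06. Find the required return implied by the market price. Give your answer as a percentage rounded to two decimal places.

P = C/r ⇒ r = C/P = £7.01/£61.06 = 0.114805

11.48%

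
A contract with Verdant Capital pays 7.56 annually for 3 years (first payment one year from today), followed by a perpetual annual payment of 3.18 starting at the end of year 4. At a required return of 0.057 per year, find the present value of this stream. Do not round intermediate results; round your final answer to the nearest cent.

PV of 3-year annuity: 7.56 × [1 − (1+0.057)^−3] / 0.057 = 20.32066
Perpetuity value at year 3: 3.18 / 0.057 = 55.78947
PV of perpetuity: 55.78947 / (1+0.057)^3 = 47.24189
Total PV = 20.32066 + 47.24189 = 67.56255

67.56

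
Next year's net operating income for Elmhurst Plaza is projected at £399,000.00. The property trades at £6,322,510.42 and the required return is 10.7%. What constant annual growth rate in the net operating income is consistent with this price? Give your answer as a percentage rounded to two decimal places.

P = D₁/(r−g) ⇒ g = r − D₁/P = 0.107 − £399,000.00/£6,322,510.42 = 0.043892

4.39%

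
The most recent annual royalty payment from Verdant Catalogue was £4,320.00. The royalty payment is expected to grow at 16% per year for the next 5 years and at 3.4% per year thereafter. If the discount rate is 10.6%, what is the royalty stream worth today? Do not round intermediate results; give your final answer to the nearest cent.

D_1 = 5011.20000
D_2 = 5812.99200
D_3 = 6743.07072
D_4 = 7821.96204
D_5 = 9073.47596
Terminal value at year 5: TV = D_5×(1+g_2)/(r−g_2) = 9381.97414/0.072 = 130305.19644
P_0 = D_1/(1+r)^1 + D_2/(1+r)^2 + D_3/(1+r)^3 + D_4/(1+r)^4 + D_5/(1+r)^5 + TV/(1+r)^5
    = 4530.92224 + 4752.14268 + 4984.16411 + 5227.51389 + 5482.74513 + 78738.31206 = 103715.80012

£103715.80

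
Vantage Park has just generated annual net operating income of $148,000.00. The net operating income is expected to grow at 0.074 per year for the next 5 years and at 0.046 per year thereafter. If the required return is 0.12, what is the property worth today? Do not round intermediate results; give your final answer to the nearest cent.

$2349925.40

D_1 = 158952.00000
D_2 = 170714.44800
D_3 = 183347.31715
D_4 = 196915.01862
D_5 = 211486.73000
Terminal value at year 5: TV = D_5×(1+g_2)/(r−g_2) = 221215.11958/0.074 = 2989393.50783
P_0 = D_1/(1+r)^1 + D_2/(1+r)^2 + D_3/(1+r)^3 + D_4/(1+r)^4 + D_5/(1+r)^5 + TV/(1+r)^5
    = 141921.42857 + 136092.51276 + 130502.99884 + 125143.05424 + 120003.25023 + 1696262.15865 = 2349925.40329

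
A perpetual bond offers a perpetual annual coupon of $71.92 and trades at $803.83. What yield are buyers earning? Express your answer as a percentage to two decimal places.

8.95%

P = C/r ⇒ r = C/P = $71.92/$803.83 = 0.089472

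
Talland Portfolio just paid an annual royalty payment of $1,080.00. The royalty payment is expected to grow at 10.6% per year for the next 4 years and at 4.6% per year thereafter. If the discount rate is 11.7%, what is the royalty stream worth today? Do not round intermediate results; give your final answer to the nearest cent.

D_1 = 1194.48000
D_2 = 1321.09488
D_3 = 1461.13094
D_4 = 1616.01082
Terminal value at year 4: TV = D_4×(1+g_2)/(r−g_2) = 1690.34731/0.071 = 23807.70865
P_0 = D_1/(1+r)^1 + D_2/(1+r)^2 + D_3/(1+r)^3 + D_4/(1+r)^4 + TV/(1+r)^4
    = 1069.36437 + 1058.83348 + 1048.40629 + 1038.08179 + 15293.43025 = 19508.11617

$19508.12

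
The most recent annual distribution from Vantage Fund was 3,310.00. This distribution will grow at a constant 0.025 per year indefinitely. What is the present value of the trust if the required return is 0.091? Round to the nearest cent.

D₁ = D₀ × (1 + g) = 3,310.00 × 1.025 = 3,392.7500
Growing perpetuity: P = D₁ / (r − g) = 3,392.7500 / (0.091 − 0.025) = 51,405.30

51405.30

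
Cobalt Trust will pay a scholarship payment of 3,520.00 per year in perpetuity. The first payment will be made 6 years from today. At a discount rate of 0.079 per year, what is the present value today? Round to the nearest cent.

Value at end of year 5: C / r = 3,520.00 / 0.079 = 44,556.9620
Discount to today: PV = 44,556.9620 / (1 + 0.079)^5 = 44,556.9620 / 1.462538 = 30,465.50

30465.50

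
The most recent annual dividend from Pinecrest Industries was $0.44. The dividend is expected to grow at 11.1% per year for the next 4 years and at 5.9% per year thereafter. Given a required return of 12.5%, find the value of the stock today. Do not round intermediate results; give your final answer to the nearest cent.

D_1 = 0.48884
D_2 = 0.54310
D_3 = 0.60339
D_4 = 0.67036
Terminal value at year 4: TV = D_4×(1+g_2)/(r−g_2) = 0.70991/0.066 = 10.75625
P_0 = D_1/(1+r)^1 + D_2/(1+r)^2 + D_3/(1+r)^3 + D_4/(1+r)^4 + TV/(1+r)^4
    = 0.43452 + 0.42912 + 0.42378 + 0.41850 + 6.71507 = 8.42100

$8.42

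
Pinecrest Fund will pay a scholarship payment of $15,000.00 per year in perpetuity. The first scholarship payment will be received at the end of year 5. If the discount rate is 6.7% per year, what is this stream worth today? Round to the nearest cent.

$172726.42

Value at end of year 4: C / r = $15,000.00 / 0.067 = $223,880.5970
Discount to today: PV = $223,880.5970 / (1 + 0.067)^4 = $223,880.5970 / 1.296157 = $172,726.42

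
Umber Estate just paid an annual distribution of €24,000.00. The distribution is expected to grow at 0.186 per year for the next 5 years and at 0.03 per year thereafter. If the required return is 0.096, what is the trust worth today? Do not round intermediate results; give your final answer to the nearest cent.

D_1 = 28464.00000
D_2 = 33758.30400
D_3 = 40037.34854
D_4 = 47484.29537
D_5 = 56316.37431
Terminal value at year 5: TV = D_5×(1+g_2)/(r−g_2) = 58005.86554/0.066 = 878876.75064
P_0 = D_1/(1+r)^1 + D_2/(1+r)^2 + D_3/(1+r)^3 + D_4/(1+r)^4 + D_5/(1+r)^5 + TV/(1+r)^5
    = 25970.80292 + 28103.44185 + 30411.20623 + 32908.47682 + 35610.81524 + 555744.54087 = 708749.28392

€708749.28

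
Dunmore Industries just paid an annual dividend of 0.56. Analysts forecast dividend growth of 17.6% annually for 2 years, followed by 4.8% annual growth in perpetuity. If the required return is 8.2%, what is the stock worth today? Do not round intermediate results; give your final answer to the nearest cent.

D_1 = 0.65856
D_2 = 0.77447
Terminal value at year 2: TV = D_2×(1+g_2)/(r−g_2) = 0.81164/0.034 = 23.87179
P_0 = D_1/(1+r)^1 + D_2/(1+r)^2 + TV/(1+r)^2
    = 0.60865 + 0.66153 + 20.39062 = 21.66080

21.66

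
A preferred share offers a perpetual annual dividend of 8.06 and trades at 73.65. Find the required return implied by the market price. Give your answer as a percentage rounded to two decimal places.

P = C/r ⇒ r = C/P = 8.06/73.65 = 0.109437

10.94%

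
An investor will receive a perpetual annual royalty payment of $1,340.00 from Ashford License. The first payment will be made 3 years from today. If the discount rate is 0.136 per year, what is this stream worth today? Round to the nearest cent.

$7635.00

Value at end of year 2: C / r = $1,340.00 / 0.136 = $9,852.9412
Discount to today: PV = $9,852.9412 / (1 + 0.136)^2 = $9,852.9412 / 1.290496 = $7,635.00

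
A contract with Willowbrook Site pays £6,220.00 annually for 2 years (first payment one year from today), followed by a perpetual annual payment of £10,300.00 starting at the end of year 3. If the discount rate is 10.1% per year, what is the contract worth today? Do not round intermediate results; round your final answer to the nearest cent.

£94908.70

PV of 2-year annuity: £6,220.00 × [1 − (1+0.101)^−2] / 0.101 = 10780.57187
Perpetuity value at year 2: £10,300.00 / 0.101 = 101980.19802
PV of perpetuity: 101980.19802 / (1+0.101)^2 = 84128.12563
Total PV = 10780.57187 + 84128.12563 = 94908.69750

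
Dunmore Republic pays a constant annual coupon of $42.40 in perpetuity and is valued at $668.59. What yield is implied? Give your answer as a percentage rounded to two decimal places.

P = C/r ⇒ r = C/P = $42.40/$668.59 = 0.063417

6.34%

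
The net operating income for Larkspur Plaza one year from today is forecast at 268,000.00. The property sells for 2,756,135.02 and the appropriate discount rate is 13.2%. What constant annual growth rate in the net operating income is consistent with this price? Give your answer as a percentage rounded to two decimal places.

P = D₁/(r−g) ⇒ g = r − D₁/P = 0.132 − 268,000.00/2,756,135.02 = 0.034762

3.48%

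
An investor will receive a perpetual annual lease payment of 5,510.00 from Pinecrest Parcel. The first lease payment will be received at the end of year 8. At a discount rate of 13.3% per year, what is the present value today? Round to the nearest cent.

Value at end of year 7: C / r = 5,510.00 / 0.133 = 41,428.5714
Discount to today: PV = 41,428.5714 / (1 + 0.133)^7 = 41,428.5714 / 2.396676 = 17,285.84

17285.84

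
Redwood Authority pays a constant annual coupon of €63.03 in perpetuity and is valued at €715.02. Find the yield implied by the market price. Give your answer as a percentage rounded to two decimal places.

P = C/r ⇒ r = C/P = €63.03/€715.02 = 0.088151

8.82%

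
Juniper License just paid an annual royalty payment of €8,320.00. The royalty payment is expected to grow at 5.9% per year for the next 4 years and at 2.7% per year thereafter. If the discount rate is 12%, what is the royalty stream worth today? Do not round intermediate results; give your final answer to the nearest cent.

D_1 = 8810.88000
D_2 = 9330.72192
D_3 = 9881.23451
D_4 = 10464.22735
Terminal value at year 4: TV = D_4×(1+g_2)/(r−g_2) = 10746.76149/0.093 = 115556.57514
P_0 = D_1/(1+r)^1 + D_2/(1+r)^2 + D_3/(1+r)^3 + D_4/(1+r)^4 + TV/(1+r)^4
    = 7866.85714 + 7438.39439 + 7033.26755 + 6650.20566 + 73438.29258 = 102427.01732

€102427.02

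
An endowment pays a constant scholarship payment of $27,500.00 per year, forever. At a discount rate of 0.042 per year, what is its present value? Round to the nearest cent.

Level perpetuity: PV = C / r = $27,500.00 / 0.042 = $654,761.90

$654761.90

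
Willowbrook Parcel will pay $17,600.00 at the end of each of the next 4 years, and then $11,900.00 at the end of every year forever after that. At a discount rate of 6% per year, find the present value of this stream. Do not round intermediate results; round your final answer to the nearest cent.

$218084.44

PV of 4-year annuity: $17,600.00 × [1 − (1+0.06)^−4] / 0.06 = 60985.85878
Perpetuity value at year 4: $11,900.00 / 0.06 = 198333.33333
PV of perpetuity: 198333.33333 / (1+0.06)^4 = 157098.57654
Total PV = 60985.85878 + 157098.57654 = 218084.43533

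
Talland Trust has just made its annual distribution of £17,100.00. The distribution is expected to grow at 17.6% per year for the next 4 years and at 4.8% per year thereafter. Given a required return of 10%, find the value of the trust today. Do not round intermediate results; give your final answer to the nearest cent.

£531266.78

D_1 = 20109.60000
D_2 = 23648.88960
D_3 = 27811.09417
D_4 = 32705.84674
Terminal value at year 4: TV = D_4×(1+g_2)/(r−g_2) = 34275.72739/0.052 = 659148.60360
P_0 = D_1/(1+r)^1 + D_2/(1+r)^2 + D_3/(1+r)^3 + D_4/(1+r)^4 + TV/(1+r)^4
    = 18281.45455 + 19544.53686 + 20894.88668 + 22338.53339 + 450207.36534 = 531266.77682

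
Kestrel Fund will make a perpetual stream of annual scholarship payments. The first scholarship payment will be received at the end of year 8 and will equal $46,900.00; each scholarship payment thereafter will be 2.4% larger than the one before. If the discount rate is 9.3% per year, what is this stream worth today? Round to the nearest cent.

$364739.35

Value at end of year 7: C₁ / (r − g) = $46,900.00 / (0.093 − 0.024) = $679,710.1449
Discount to today: PV = $679,710.1449 / (1 + 0.093)^7 = $679,710.1449 / 1.863550 = $364,739.35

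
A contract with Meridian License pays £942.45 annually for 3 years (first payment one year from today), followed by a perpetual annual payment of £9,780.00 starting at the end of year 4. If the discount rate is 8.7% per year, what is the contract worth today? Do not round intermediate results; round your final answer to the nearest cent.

£89923.20

PV of 3-year annuity: £942.45 × [1 − (1+0.087)^−3] / 0.087 = 2398.43164
Perpetuity value at year 3: £9,780.00 / 0.087 = 112413.79310
PV of perpetuity: 112413.79310 / (1+0.087)^3 = 87524.76833
Total PV = 2398.43164 + 87524.76833 = 89923.19997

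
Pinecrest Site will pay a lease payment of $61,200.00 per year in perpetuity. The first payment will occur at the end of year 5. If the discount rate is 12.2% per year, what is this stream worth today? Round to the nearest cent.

Value at end of year 4: C / r = $61,200.00 / 0.122 = $501,639.3443
Discount to today: PV = $501,639.3443 / (1 + 0.122)^4 = $501,639.3443 / 1.584789 = $316,533.85

$316533.85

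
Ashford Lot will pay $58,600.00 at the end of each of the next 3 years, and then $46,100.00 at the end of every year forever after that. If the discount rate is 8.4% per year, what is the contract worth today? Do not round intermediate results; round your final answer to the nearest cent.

$580792.14

PV of 3-year annuity: $58,600.00 × [1 − (1+0.084)^−3] / 0.084 = 149934.50575
Perpetuity value at year 3: $46,100.00 / 0.084 = 548809.52381
PV of perpetuity: 548809.52381 / (1+0.084)^3 = 430857.63447
Total PV = 149934.50575 + 430857.63447 = 580792.14022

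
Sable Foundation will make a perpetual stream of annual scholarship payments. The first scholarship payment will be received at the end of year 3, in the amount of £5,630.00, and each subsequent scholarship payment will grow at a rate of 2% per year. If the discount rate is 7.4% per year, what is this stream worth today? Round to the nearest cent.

Value at end of year 2: C₁ / (r − g) = £5,630.00 / (0.074 − 0.02) = £104,259.2593
Discount to today: PV = £104,259.2593 / (1 + 0.074)^2 = £104,259.2593 / 1.153476 = £90,387.02

£90387.02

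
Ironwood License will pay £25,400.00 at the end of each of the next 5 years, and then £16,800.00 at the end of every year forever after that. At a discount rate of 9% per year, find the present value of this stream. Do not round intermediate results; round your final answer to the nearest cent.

£220117.67

PV of 5-year annuity: £25,400.00 × [1 − (1+0.09)^−5] / 0.09 = 98797.14209
Perpetuity value at year 5: £16,800.00 / 0.09 = 186666.66667
PV of perpetuity: 186666.66667 / (1+0.09)^5 = 121320.52544
Total PV = 98797.14209 + 121320.52544 = 220117.66753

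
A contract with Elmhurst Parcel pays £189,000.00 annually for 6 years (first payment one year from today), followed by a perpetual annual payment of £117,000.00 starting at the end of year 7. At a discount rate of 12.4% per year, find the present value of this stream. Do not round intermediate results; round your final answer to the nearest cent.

£1236246.29

PV of 6-year annuity: £189,000.00 × [1 − (1+0.124)^−6] / 0.124 = 768332.00208
Perpetuity value at year 6: £117,000.00 / 0.124 = 943548.38710
PV of perpetuity: 943548.38710 / (1+0.124)^6 = 467914.29057
Total PV = 768332.00208 + 467914.29057 = 1236246.29265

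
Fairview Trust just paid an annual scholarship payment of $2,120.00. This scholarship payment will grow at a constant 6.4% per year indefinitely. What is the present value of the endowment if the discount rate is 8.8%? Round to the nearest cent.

$93986.67

D₁ = D₀ × (1 + g) = $2,120.00 × 1.064 = $2,255.6800
Growing perpetuity: P = D₁ / (r − g) = $2,255.6800 / (0.088 − 0.064) = $93,986.67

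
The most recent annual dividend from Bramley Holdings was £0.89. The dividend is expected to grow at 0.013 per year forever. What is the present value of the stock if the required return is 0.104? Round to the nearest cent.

£9.91

D₁ = D₀ × (1 + g) = £0.89 × 1.013 = £0.9016
Growing perpetuity: P = D₁ / (r − g) = £0.9016 / (0.104 − 0.013) = £9.91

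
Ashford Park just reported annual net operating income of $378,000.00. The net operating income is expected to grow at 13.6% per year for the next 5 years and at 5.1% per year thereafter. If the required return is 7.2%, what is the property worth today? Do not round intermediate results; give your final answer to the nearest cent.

D_1 = 429408.00000
D_2 = 487807.48800
D_3 = 554149.30637
D_4 = 629513.61203
D_5 = 715127.46327
Terminal value at year 5: TV = D_5×(1+g_2)/(r−g_2) = 751598.96390/0.021 = 35790426.85226
P_0 = D_1/(1+r)^1 + D_2/(1+r)^2 + D_3/(1+r)^3 + D_4/(1+r)^4 + D_5/(1+r)^5 + TV/(1+r)^5
    = 400567.16418 + 424481.62174 + 449823.80811 + 476678.96084 + 505137.40626 + 25280924.47526 = 27537613.43639

$27537613.44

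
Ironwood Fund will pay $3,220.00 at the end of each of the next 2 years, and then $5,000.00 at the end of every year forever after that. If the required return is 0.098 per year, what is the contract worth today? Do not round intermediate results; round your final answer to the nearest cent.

PV of 2-year annuity: $3,220.00 × [1 − (1+0.098)^−2] / 0.098 = 5603.46515
Perpetuity value at year 2: $5,000.00 / 0.098 = 51020.40816
PV of perpetuity: 51020.40816 / (1+0.098)^2 = 42319.37532
Total PV = 5603.46515 + 42319.37532 = 47922.84047

$47922.84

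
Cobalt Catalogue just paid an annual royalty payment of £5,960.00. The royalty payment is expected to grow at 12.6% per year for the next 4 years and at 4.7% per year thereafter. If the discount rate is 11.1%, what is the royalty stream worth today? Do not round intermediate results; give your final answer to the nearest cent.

£127530.72

D_1 = 6710.96000
D_2 = 7556.54096
D_3 = 8508.66512
D_4 = 9580.75693
Terminal value at year 4: TV = D_4×(1+g_2)/(r−g_2) = 10031.05250/0.064 = 156735.19534
P_0 = D_1/(1+r)^1 + D_2/(1+r)^2 + D_3/(1+r)^3 + D_4/(1+r)^4 + TV/(1+r)^4
    = 6040.46805 + 6122.02252 + 6204.67809 + 6288.44962 + 102875.10553 = 127530.72381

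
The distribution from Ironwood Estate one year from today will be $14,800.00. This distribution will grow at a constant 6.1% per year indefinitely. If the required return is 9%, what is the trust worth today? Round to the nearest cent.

$510344.83

Growing perpetuity: P = D₁ / (r − g) = $14,800.0000 / (0.09 − 0.061) = $510,344.83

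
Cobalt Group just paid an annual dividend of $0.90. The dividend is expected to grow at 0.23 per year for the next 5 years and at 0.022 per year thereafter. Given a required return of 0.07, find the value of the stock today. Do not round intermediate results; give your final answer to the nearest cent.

$45.43

D_1 = 1.10700
D_2 = 1.36161
D_3 = 1.67478
D_4 = 2.05998
D_5 = 2.53378
Terminal value at year 5: TV = D_5×(1+g_2)/(r−g_2) = 2.58952/0.048 = 53.94830
P_0 = D_1/(1+r)^1 + D_2/(1+r)^2 + D_3/(1+r)^3 + D_4/(1+r)^4 + D_5/(1+r)^5 + TV/(1+r)^5
    = 1.03458 + 1.18928 + 1.36712 + 1.57155 + 1.80655 + 38.46439 = 45.43347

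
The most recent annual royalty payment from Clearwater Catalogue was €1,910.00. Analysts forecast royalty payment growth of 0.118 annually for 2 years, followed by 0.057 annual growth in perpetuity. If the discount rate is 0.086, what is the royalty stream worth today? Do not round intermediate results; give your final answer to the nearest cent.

€77769.76

D_1 = 2135.38000
D_2 = 2387.35484
Terminal value at year 2: TV = D_2×(1+g_2)/(r−g_2) = 2523.43407/0.029 = 87014.96779
P_0 = D_1/(1+r)^1 + D_2/(1+r)^2 + TV/(1+r)^2
    = 1966.27993 + 2024.21819 + 73779.26310 = 77769.76122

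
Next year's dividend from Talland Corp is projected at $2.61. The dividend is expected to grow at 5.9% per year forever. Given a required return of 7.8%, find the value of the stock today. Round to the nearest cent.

Growing perpetuity: P = D₁ / (r − g) = $2.6100 / (0.078 − 0.059) = $137.37

$137.37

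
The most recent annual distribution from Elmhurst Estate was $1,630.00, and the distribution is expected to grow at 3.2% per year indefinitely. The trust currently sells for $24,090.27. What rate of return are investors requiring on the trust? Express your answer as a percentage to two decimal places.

D₁ = $1,630.00 × 1.032 = $1,682.1600
P = D₁/(r − g) ⇒ r = D₁/P + g = $1,682.1600/$24,090.27 + 0.032 = 0.069827 + 0.032 = 0.101827

10.18%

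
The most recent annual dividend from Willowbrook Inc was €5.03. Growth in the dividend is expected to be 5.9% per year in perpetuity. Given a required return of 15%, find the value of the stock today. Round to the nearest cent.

D₁ = D₀ × (1 + g) = €5.03 × 1.059 = €5.3268
Growing perpetuity: P = D₁ / (r − g) = €5.3268 / (0.15 − 0.059) = €58.54

€58.54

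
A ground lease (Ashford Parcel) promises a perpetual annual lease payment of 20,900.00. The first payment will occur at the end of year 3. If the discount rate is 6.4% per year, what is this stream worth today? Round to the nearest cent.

288458.31

Value at end of year 2: C / r = 20,900.00 / 0.064 = 326,562.5000
Discount to today: PV = 326,562.5000 / (1 + 0.064)^2 = 326,562.5000 / 1.132096 = 288,458.31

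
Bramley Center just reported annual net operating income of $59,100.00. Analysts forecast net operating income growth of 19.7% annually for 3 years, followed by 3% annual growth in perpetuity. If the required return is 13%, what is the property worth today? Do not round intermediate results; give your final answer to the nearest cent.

$922723.81

D_1 = 70742.70000
D_2 = 84679.01190
D_3 = 101360.77724
Terminal value at year 3: TV = D_3×(1+g_2)/(r−g_2) = 104401.60056/0.1 = 1044016.00562
P_0 = D_1/(1+r)^1 + D_2/(1+r)^2 + D_3/(1+r)^3 + TV/(1+r)^3
    = 62604.15929 + 66316.08732 + 70248.10312 + 723555.46211 = 922723.81184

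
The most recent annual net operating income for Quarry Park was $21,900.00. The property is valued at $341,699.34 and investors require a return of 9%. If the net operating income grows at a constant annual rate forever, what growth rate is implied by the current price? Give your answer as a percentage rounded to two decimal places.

2.43%

P = D₀(1+g)/(r−g) ⇒ P(r−g) = D₀(1+g) ⇒ g(P+D₀) = P·r − D₀
g = (P·r − D₀)/(P + D₀) = ($341,699.34×0.09 − $21,900.00) / ($341,699.34 + $21,900.00) = 0.024348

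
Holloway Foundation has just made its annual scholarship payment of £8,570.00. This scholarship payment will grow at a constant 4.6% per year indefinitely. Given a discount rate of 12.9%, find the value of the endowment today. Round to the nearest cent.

D₁ = D₀ × (1 + g) = £8,570.00 × 1.046 = £8,964.2200
Growing perpetuity: P = D₁ / (r − g) = £8,964.2200 / (0.129 − 0.046) = £108,002.65

£108002.65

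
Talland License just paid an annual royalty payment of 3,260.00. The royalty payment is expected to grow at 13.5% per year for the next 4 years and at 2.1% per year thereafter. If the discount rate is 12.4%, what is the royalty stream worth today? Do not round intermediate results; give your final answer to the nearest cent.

46961.02

D_1 = 3700.10000
D_2 = 4199.61350
D_3 = 4766.56132
D_4 = 5410.04710
Terminal value at year 4: TV = D_4×(1+g_2)/(r−g_2) = 5523.65809/0.103 = 53627.74845
P_0 = D_1/(1+r)^1 + D_2/(1+r)^2 + D_3/(1+r)^3 + D_4/(1+r)^4 + TV/(1+r)^4
    = 3291.90391 + 3324.12006 + 3356.65148 + 3389.50127 + 33598.84271 = 46961.01943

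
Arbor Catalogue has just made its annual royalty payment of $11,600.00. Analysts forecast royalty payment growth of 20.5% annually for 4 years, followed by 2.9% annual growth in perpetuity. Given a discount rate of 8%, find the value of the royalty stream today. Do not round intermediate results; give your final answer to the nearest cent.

$424179.21

D_1 = 13978.00000
D_2 = 16843.49000
D_3 = 20296.40545
D_4 = 24457.16857
Terminal value at year 4: TV = D_4×(1+g_2)/(r−g_2) = 25166.42646/0.051 = 493459.34227
P_0 = D_1/(1+r)^1 + D_2/(1+r)^2 + D_3/(1+r)^3 + D_4/(1+r)^4 + TV/(1+r)^4
    = 12942.59259 + 14440.57785 + 16111.94102 + 17976.74901 + 362707.34771 = 424179.20818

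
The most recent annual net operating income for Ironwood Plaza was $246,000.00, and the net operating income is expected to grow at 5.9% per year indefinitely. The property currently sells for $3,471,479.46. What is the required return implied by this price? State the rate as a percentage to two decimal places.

D₁ = $246,000.00 × 1.059 = $260,514.0000
P = D₁/(r − g) ⇒ r = D₁/P + g = $260,514.0000/$3,471,479.46 + 0.059 = 0.075044 + 0.059 = 0.134044

13.40%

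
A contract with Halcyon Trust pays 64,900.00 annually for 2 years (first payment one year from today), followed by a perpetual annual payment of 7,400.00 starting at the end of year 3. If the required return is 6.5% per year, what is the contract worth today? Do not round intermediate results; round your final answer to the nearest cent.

218532.17

PV of 2-year annuity: 64,900.00 × [1 − (1+0.065)^−2] / 0.065 = 118158.65459
Perpetuity value at year 2: 7,400.00 / 0.065 = 113846.15385
PV of perpetuity: 113846.15385 / (1+0.065)^2 = 100373.51835
Total PV = 118158.65459 + 100373.51835 = 218532.17293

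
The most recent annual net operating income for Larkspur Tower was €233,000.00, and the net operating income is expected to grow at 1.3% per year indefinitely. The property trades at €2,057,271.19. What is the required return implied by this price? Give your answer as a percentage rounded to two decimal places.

D₁ = €233,000.00 × 1.013 = €236,029.0000
P = D₁/(r − g) ⇒ r = D₁/P + g = €236,029.0000/€2,057,271.19 + 0.013 = 0.114729 + 0.013 = 0.127729

12.77%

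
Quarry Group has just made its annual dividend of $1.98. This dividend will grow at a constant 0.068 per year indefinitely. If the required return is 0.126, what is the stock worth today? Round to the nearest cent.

$36.46

D₁ = D₀ × (1 + g) = $1.98 × 1.068 = $2.1146
Growing perpetuity: P = D₁ / (r − g) = $2.1146 / (0.126 − 0.068) = $36.46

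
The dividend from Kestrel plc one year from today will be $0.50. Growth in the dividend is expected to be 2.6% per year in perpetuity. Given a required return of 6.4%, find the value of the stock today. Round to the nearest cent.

$13.16

Growing perpetuity: P = D₁ / (r − g) = $0.5000 / (0.064 − 0.026) = $13.16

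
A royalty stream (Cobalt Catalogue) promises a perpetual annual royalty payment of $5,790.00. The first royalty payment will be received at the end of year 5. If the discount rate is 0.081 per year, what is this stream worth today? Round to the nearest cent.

$52346.88

Value at end of year 4: C / r = $5,790.00 / 0.081 = $71,481.4815
Discount to today: PV = $71,481.4815 / (1 + 0.081)^4 = $71,481.4815 / 1.365535 = $52,346.88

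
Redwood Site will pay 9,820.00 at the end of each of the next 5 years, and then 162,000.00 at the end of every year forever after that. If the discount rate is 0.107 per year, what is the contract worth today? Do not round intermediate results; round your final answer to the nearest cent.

PV of 5-year annuity: 9,820.00 × [1 − (1+0.107)^−5] / 0.107 = 36569.27832
Perpetuity value at year 5: 162,000.00 / 0.107 = 1514018.69159
PV of perpetuity: 1514018.69159 / (1+0.107)^5 = 910737.31811
Total PV = 36569.27832 + 910737.31811 = 947306.59642

947306.60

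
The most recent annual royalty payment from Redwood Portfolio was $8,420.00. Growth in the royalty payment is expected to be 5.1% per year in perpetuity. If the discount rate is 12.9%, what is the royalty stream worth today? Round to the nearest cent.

D₁ = D₀ × (1 + g) = $8,420.00 × 1.051 = $8,849.4200
Growing perpetuity: P = D₁ / (r − g) = $8,849.4200 / (0.129 − 0.051) = $113,454.10

$113454.10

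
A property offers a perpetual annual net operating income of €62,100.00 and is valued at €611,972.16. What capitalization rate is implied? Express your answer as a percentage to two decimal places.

10.15%

P = C/r ⇒ r = C/P = €62,100.00/€611,972.16 = 0.101475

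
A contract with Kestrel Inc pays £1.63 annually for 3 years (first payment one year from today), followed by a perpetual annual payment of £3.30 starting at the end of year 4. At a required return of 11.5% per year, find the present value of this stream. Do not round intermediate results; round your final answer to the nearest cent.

£24.65

PV of 3-year annuity: £1.63 × [1 − (1+0.115)^−3] / 0.115 = 3.94887
Perpetuity value at year 3: £3.30 / 0.115 = 28.69565
PV of perpetuity: 28.69565 / (1+0.115)^3 = 20.70101
Total PV = 3.94887 + 20.70101 = 24.64988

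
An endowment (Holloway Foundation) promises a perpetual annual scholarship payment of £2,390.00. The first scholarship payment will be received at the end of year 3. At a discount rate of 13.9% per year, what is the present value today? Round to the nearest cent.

£13253.65

Value at end of year 2: C / r = £2,390.00 / 0.139 = £17,194.2446
Discount to today: PV = £17,194.2446 / (1 + 0.139)^2 = £17,194.2446 / 1.297321 = £13,253.65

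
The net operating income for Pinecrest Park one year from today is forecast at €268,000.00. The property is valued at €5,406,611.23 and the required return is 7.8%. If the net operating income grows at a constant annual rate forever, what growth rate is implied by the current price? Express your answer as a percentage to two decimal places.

P = D₁/(r−g) ⇒ g = r − D₁/P = 0.078 − €268,000.00/€5,406,611.23 = 0.028431

2.84%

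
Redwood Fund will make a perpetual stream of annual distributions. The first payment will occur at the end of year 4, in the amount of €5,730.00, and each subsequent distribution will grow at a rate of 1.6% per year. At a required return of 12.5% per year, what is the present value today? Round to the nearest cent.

€36920.75

Value at end of year 3: C₁ / (r − g) = €5,730.00 / (0.125 − 0.016) = €52,568.8073
Discount to today: PV = €52,568.8073 / (1 + 0.125)^3 = €52,568.8073 / 1.423828 = €36,920.75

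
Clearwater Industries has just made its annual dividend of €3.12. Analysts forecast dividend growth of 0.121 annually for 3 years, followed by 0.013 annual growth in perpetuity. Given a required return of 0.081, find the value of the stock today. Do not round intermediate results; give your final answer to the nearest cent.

€61.90

D_1 = 3.49752
D_2 = 3.92072
D_3 = 4.39513
Terminal value at year 3: TV = D_3×(1+g_2)/(r−g_2) = 4.45226/0.068 = 65.47447
P_0 = D_1/(1+r)^1 + D_2/(1+r)^2 + D_3/(1+r)^3 + TV/(1+r)^3
    = 3.23545 + 3.35517 + 3.47932 + 51.83163 = 61.90157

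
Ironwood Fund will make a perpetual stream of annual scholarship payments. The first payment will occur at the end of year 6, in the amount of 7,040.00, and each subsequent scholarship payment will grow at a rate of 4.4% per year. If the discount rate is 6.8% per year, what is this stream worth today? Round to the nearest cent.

Value at end of year 5: C₁ / (r − g) = 7,040.00 / (0.068 − 0.044) = 293,333.3333
Discount to today: PV = 293,333.3333 / (1 + 0.068)^5 = 293,333.3333 / 1.389493 = 211,108.22

211108.22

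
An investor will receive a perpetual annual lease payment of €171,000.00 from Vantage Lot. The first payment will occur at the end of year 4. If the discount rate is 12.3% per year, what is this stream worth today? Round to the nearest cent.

€981638.83

Value at end of year 3: C / r = €171,000.00 / 0.123 = €1,390,243.9024
Discount to today: PV = €1,390,243.9024 / (1 + 0.123)^3 = €1,390,243.9024 / 1.416248 = €981,638.83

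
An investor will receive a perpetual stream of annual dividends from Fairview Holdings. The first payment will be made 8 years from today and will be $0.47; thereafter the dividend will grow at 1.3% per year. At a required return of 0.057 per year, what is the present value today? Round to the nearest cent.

Value at end of year 7: C₁ / (r − g) = $0.47 / (0.057 − 0.013) = $10.6818
Discount to today: PV = $10.6818 / (1 + 0.057)^7 = $10.6818 / 1.474093 = $7.25

$7.25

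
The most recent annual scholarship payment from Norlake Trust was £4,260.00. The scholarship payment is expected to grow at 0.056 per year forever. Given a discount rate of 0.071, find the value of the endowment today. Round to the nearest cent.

D₁ = D₀ × (1 + g) = £4,260.00 × 1.056 = £4,498.5600
Growing perpetuity: P = D₁ / (r − g) = £4,498.5600 / (0.071 − 0.056) = £299,904.00

£299904.00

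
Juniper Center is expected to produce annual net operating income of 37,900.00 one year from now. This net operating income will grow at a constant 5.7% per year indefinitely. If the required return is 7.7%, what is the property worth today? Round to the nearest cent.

1895000.00

Growing perpetuity: P = D₁ / (r − g) = 37,900.0000 / (0.077 − 0.057) = 1,895,000.00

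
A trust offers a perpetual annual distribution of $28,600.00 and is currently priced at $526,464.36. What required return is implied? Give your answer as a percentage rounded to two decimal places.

5.43%

P = C/r ⇒ r = C/P = $28,600.00/$526,464.36 = 0.054325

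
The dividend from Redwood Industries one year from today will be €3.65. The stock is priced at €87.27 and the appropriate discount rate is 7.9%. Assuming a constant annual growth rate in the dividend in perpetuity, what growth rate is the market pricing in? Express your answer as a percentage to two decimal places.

3.72%

P = D₁/(r−g) ⇒ g = r − D₁/P = 0.079 − €3.65/€87.27 = 0.037176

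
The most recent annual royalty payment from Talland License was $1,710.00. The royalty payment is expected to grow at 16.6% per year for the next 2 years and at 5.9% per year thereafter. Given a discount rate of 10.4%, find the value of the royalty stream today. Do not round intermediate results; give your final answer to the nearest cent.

$48602.34

D_1 = 1993.86000
D_2 = 2324.84076
Terminal value at year 2: TV = D_2×(1+g_2)/(r−g_2) = 2462.00636/0.045 = 54711.25255
P_0 = D_1/(1+r)^1 + D_2/(1+r)^2 + TV/(1+r)^2
    = 1806.03261 + 1907.45835 + 44888.85324 = 48602.34420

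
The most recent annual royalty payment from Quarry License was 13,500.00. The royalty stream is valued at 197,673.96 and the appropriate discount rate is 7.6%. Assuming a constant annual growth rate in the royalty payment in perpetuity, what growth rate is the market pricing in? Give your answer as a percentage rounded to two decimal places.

0.72%

P = D₀(1+g)/(r−g) ⇒ P(r−g) = D₀(1+g) ⇒ g(P+D₀) = P·r − D₀
g = (P·r − D₀)/(P + D₀) = (197,673.96×0.076 − 13,500.00) / (197,673.96 + 13,500.00) = 0.007213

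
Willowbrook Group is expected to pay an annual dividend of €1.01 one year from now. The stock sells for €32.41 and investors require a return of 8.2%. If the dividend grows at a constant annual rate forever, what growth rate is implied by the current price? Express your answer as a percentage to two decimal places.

5.08%

P = D₁/(r−g) ⇒ g = r − D₁/P = 0.082 − €1.01/€32.41 = 0.050837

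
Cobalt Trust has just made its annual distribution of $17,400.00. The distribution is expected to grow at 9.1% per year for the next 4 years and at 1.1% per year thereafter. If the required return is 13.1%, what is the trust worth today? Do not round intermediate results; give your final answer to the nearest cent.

$190590.99

D_1 = 18983.40000
D_2 = 20710.88940
D_3 = 22595.58034
D_4 = 24651.77815
Terminal value at year 4: TV = D_4×(1+g_2)/(r−g_2) = 24922.94771/0.12 = 207691.23088
P_0 = D_1/(1+r)^1 + D_2/(1+r)^2 + D_3/(1+r)^3 + D_4/(1+r)^4 + TV/(1+r)^4
    = 16784.61538 + 16190.99504 + 15618.36922 + 15065.99542 + 126931.01137 = 190590.98642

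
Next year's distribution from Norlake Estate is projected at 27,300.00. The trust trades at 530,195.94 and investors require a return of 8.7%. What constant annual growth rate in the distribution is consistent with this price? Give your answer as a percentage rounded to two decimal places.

3.55%

P = D₁/(r−g) ⇒ g = r − D₁/P = 0.087 − 27,300.00/530,195.94 = 0.035510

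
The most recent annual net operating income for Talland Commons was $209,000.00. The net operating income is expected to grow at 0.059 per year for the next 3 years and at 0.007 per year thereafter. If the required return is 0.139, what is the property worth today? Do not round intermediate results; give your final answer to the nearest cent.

$1824474.29

D_1 = 221331.00000
D_2 = 234389.52900
D_3 = 248218.51121
Terminal value at year 3: TV = D_3×(1+g_2)/(r−g_2) = 249956.04079/0.132 = 1893606.36962
P_0 = D_1/(1+r)^1 + D_2/(1+r)^2 + D_3/(1+r)^3 + TV/(1+r)^3
    = 194320.45654 + 180671.96091 + 167982.09535 + 1281499.77286 = 1824474.28566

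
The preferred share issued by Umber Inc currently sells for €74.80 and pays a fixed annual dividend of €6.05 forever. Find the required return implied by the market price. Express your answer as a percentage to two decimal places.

P = C/r ⇒ r = C/P = €6.05/€74.80 = 0.080882

8.09%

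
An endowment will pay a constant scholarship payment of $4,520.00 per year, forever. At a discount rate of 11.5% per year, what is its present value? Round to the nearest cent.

Level perpetuity: PV = C / r = $4,520.00 / 0.115 = $39,304.35

$39304.35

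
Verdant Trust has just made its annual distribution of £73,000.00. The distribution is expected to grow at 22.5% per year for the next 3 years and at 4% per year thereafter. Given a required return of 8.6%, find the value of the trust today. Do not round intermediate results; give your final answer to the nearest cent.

D_1 = 89425.00000
D_2 = 109545.62500
D_3 = 134193.39062
Terminal value at year 3: TV = D_3×(1+g_2)/(r−g_2) = 139561.12625/0.046 = 3033937.52717
P_0 = D_1/(1+r)^1 + D_2/(1+r)^2 + D_3/(1+r)^3 + TV/(1+r)^3
    = 82343.46225 + 92882.81883 + 104771.13542 + 2368738.71393 = 2648736.13043

£2648736.13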